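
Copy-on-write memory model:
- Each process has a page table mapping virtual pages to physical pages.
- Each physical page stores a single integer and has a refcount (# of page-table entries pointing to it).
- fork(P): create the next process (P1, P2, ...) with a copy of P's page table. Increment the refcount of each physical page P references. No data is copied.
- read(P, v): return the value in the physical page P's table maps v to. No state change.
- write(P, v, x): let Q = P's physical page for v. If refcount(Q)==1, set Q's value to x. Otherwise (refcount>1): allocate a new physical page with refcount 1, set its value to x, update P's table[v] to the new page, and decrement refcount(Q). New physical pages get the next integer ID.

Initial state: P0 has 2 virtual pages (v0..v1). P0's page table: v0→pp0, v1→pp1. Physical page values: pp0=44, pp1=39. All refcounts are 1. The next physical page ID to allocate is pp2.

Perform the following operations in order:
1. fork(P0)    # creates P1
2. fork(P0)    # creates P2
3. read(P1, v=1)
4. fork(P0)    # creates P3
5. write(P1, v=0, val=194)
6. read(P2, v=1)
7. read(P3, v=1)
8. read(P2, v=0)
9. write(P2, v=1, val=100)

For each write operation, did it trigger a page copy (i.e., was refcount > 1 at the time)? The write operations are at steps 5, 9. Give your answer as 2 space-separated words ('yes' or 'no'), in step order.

Op 1: fork(P0) -> P1. 2 ppages; refcounts: pp0:2 pp1:2
Op 2: fork(P0) -> P2. 2 ppages; refcounts: pp0:3 pp1:3
Op 3: read(P1, v1) -> 39. No state change.
Op 4: fork(P0) -> P3. 2 ppages; refcounts: pp0:4 pp1:4
Op 5: write(P1, v0, 194). refcount(pp0)=4>1 -> COPY to pp2. 3 ppages; refcounts: pp0:3 pp1:4 pp2:1
Op 6: read(P2, v1) -> 39. No state change.
Op 7: read(P3, v1) -> 39. No state change.
Op 8: read(P2, v0) -> 44. No state change.
Op 9: write(P2, v1, 100). refcount(pp1)=4>1 -> COPY to pp3. 4 ppages; refcounts: pp0:3 pp1:3 pp2:1 pp3:1

yes yes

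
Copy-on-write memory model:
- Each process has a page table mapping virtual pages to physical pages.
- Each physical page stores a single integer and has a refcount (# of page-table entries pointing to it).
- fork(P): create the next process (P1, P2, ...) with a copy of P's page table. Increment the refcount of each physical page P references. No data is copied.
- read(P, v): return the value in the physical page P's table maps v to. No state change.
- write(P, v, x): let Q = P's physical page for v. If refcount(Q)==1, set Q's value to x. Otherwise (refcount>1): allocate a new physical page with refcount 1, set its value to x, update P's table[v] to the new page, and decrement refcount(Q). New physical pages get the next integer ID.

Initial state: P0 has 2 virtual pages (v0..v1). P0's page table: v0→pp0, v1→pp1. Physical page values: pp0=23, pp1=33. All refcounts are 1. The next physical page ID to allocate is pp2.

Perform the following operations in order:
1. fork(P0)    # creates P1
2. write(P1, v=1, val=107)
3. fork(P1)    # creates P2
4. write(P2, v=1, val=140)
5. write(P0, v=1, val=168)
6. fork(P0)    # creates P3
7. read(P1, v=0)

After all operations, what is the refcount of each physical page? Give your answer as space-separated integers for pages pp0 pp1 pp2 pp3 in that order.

Answer: 4 2 1 1

Derivation:
Op 1: fork(P0) -> P1. 2 ppages; refcounts: pp0:2 pp1:2
Op 2: write(P1, v1, 107). refcount(pp1)=2>1 -> COPY to pp2. 3 ppages; refcounts: pp0:2 pp1:1 pp2:1
Op 3: fork(P1) -> P2. 3 ppages; refcounts: pp0:3 pp1:1 pp2:2
Op 4: write(P2, v1, 140). refcount(pp2)=2>1 -> COPY to pp3. 4 ppages; refcounts: pp0:3 pp1:1 pp2:1 pp3:1
Op 5: write(P0, v1, 168). refcount(pp1)=1 -> write in place. 4 ppages; refcounts: pp0:3 pp1:1 pp2:1 pp3:1
Op 6: fork(P0) -> P3. 4 ppages; refcounts: pp0:4 pp1:2 pp2:1 pp3:1
Op 7: read(P1, v0) -> 23. No state change.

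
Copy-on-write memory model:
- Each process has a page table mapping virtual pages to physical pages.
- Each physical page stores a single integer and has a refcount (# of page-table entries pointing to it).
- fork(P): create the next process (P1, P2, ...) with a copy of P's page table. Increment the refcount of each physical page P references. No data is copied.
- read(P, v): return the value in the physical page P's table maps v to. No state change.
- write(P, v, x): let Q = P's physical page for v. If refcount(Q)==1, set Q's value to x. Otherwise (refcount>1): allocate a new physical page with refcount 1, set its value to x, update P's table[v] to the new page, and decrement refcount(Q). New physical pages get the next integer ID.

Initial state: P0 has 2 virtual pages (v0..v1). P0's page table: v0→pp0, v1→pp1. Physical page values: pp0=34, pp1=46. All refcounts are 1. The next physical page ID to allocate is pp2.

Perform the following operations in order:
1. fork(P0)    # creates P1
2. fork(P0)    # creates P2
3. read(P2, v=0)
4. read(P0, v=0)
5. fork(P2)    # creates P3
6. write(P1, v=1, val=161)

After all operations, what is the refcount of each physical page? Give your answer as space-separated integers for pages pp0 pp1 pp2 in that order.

Op 1: fork(P0) -> P1. 2 ppages; refcounts: pp0:2 pp1:2
Op 2: fork(P0) -> P2. 2 ppages; refcounts: pp0:3 pp1:3
Op 3: read(P2, v0) -> 34. No state change.
Op 4: read(P0, v0) -> 34. No state change.
Op 5: fork(P2) -> P3. 2 ppages; refcounts: pp0:4 pp1:4
Op 6: write(P1, v1, 161). refcount(pp1)=4>1 -> COPY to pp2. 3 ppages; refcounts: pp0:4 pp1:3 pp2:1

Answer: 4 3 1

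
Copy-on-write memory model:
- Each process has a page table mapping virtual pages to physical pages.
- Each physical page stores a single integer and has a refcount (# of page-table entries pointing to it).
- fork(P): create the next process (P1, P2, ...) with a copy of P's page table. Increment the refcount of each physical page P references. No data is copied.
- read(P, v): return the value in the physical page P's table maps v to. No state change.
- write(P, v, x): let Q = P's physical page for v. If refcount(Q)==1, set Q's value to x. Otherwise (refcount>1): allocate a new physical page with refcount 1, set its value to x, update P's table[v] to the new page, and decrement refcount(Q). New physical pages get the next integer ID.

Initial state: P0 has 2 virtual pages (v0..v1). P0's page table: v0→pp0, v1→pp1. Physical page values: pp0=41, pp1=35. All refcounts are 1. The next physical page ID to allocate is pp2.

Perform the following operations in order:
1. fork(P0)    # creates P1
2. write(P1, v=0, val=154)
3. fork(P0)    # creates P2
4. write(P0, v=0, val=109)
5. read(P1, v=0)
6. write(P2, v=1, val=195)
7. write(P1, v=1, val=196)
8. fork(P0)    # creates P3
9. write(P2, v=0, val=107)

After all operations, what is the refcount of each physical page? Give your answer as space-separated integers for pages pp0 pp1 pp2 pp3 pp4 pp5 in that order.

Answer: 1 2 1 2 1 1

Derivation:
Op 1: fork(P0) -> P1. 2 ppages; refcounts: pp0:2 pp1:2
Op 2: write(P1, v0, 154). refcount(pp0)=2>1 -> COPY to pp2. 3 ppages; refcounts: pp0:1 pp1:2 pp2:1
Op 3: fork(P0) -> P2. 3 ppages; refcounts: pp0:2 pp1:3 pp2:1
Op 4: write(P0, v0, 109). refcount(pp0)=2>1 -> COPY to pp3. 4 ppages; refcounts: pp0:1 pp1:3 pp2:1 pp3:1
Op 5: read(P1, v0) -> 154. No state change.
Op 6: write(P2, v1, 195). refcount(pp1)=3>1 -> COPY to pp4. 5 ppages; refcounts: pp0:1 pp1:2 pp2:1 pp3:1 pp4:1
Op 7: write(P1, v1, 196). refcount(pp1)=2>1 -> COPY to pp5. 6 ppages; refcounts: pp0:1 pp1:1 pp2:1 pp3:1 pp4:1 pp5:1
Op 8: fork(P0) -> P3. 6 ppages; refcounts: pp0:1 pp1:2 pp2:1 pp3:2 pp4:1 pp5:1
Op 9: write(P2, v0, 107). refcount(pp0)=1 -> write in place. 6 ppages; refcounts: pp0:1 pp1:2 pp2:1 pp3:2 pp4:1 pp5:1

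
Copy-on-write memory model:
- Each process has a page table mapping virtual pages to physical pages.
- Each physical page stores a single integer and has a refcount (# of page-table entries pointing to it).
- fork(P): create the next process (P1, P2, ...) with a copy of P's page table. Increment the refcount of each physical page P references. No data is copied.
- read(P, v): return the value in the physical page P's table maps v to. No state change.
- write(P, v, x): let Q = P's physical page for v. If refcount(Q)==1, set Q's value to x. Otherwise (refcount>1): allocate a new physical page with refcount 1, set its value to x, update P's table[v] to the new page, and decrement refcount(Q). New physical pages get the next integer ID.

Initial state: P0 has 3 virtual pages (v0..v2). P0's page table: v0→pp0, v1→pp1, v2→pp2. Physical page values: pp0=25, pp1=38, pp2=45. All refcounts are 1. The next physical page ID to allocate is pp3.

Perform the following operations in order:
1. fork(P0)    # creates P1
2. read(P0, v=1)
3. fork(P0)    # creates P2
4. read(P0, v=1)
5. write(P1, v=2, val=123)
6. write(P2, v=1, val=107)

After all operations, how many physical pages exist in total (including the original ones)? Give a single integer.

Answer: 5

Derivation:
Op 1: fork(P0) -> P1. 3 ppages; refcounts: pp0:2 pp1:2 pp2:2
Op 2: read(P0, v1) -> 38. No state change.
Op 3: fork(P0) -> P2. 3 ppages; refcounts: pp0:3 pp1:3 pp2:3
Op 4: read(P0, v1) -> 38. No state change.
Op 5: write(P1, v2, 123). refcount(pp2)=3>1 -> COPY to pp3. 4 ppages; refcounts: pp0:3 pp1:3 pp2:2 pp3:1
Op 6: write(P2, v1, 107). refcount(pp1)=3>1 -> COPY to pp4. 5 ppages; refcounts: pp0:3 pp1:2 pp2:2 pp3:1 pp4:1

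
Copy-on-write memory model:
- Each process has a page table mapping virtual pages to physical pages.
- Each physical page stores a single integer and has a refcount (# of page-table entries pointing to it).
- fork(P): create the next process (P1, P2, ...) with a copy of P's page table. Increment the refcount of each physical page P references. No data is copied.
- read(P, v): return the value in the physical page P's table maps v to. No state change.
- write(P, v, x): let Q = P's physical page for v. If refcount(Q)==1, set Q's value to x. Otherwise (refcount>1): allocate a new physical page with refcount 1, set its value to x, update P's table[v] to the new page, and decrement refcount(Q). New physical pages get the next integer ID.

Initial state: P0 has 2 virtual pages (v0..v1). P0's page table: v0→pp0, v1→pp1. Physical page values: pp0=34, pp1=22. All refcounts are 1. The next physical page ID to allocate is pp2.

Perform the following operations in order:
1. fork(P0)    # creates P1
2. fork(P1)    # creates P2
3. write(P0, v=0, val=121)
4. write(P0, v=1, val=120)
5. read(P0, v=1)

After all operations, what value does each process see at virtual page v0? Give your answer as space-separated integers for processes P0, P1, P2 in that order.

Op 1: fork(P0) -> P1. 2 ppages; refcounts: pp0:2 pp1:2
Op 2: fork(P1) -> P2. 2 ppages; refcounts: pp0:3 pp1:3
Op 3: write(P0, v0, 121). refcount(pp0)=3>1 -> COPY to pp2. 3 ppages; refcounts: pp0:2 pp1:3 pp2:1
Op 4: write(P0, v1, 120). refcount(pp1)=3>1 -> COPY to pp3. 4 ppages; refcounts: pp0:2 pp1:2 pp2:1 pp3:1
Op 5: read(P0, v1) -> 120. No state change.
P0: v0 -> pp2 = 121
P1: v0 -> pp0 = 34
P2: v0 -> pp0 = 34

Answer: 121 34 34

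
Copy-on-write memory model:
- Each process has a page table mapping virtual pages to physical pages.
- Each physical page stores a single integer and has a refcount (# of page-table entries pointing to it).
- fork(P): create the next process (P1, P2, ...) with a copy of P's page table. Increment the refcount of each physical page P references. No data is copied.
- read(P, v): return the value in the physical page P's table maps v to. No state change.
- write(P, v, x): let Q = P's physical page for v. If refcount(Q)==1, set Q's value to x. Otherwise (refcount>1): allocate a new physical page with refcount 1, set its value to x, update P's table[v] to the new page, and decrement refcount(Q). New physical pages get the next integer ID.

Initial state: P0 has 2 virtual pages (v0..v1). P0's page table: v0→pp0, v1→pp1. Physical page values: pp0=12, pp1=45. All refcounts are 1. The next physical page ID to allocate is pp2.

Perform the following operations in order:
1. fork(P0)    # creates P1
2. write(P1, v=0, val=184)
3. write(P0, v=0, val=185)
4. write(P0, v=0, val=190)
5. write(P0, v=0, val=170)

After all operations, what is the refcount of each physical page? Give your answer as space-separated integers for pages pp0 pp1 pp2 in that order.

Answer: 1 2 1

Derivation:
Op 1: fork(P0) -> P1. 2 ppages; refcounts: pp0:2 pp1:2
Op 2: write(P1, v0, 184). refcount(pp0)=2>1 -> COPY to pp2. 3 ppages; refcounts: pp0:1 pp1:2 pp2:1
Op 3: write(P0, v0, 185). refcount(pp0)=1 -> write in place. 3 ppages; refcounts: pp0:1 pp1:2 pp2:1
Op 4: write(P0, v0, 190). refcount(pp0)=1 -> write in place. 3 ppages; refcounts: pp0:1 pp1:2 pp2:1
Op 5: write(P0, v0, 170). refcount(pp0)=1 -> write in place. 3 ppages; refcounts: pp0:1 pp1:2 pp2:1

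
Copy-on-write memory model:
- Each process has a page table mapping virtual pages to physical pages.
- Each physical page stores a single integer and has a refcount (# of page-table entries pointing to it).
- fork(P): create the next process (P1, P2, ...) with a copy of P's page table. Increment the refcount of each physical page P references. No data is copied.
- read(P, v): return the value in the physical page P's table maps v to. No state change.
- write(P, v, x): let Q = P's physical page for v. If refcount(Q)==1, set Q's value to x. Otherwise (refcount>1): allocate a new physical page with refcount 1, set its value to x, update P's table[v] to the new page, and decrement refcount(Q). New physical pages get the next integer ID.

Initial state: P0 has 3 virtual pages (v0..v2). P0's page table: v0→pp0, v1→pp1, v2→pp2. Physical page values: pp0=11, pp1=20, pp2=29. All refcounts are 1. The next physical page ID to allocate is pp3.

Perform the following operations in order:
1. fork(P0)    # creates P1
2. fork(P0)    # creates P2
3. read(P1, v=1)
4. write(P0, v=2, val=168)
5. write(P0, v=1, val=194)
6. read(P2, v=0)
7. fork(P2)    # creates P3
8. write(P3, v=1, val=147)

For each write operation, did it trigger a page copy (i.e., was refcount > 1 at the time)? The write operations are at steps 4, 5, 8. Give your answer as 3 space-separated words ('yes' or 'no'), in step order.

Op 1: fork(P0) -> P1. 3 ppages; refcounts: pp0:2 pp1:2 pp2:2
Op 2: fork(P0) -> P2. 3 ppages; refcounts: pp0:3 pp1:3 pp2:3
Op 3: read(P1, v1) -> 20. No state change.
Op 4: write(P0, v2, 168). refcount(pp2)=3>1 -> COPY to pp3. 4 ppages; refcounts: pp0:3 pp1:3 pp2:2 pp3:1
Op 5: write(P0, v1, 194). refcount(pp1)=3>1 -> COPY to pp4. 5 ppages; refcounts: pp0:3 pp1:2 pp2:2 pp3:1 pp4:1
Op 6: read(P2, v0) -> 11. No state change.
Op 7: fork(P2) -> P3. 5 ppages; refcounts: pp0:4 pp1:3 pp2:3 pp3:1 pp4:1
Op 8: write(P3, v1, 147). refcount(pp1)=3>1 -> COPY to pp5. 6 ppages; refcounts: pp0:4 pp1:2 pp2:3 pp3:1 pp4:1 pp5:1

yes yes yes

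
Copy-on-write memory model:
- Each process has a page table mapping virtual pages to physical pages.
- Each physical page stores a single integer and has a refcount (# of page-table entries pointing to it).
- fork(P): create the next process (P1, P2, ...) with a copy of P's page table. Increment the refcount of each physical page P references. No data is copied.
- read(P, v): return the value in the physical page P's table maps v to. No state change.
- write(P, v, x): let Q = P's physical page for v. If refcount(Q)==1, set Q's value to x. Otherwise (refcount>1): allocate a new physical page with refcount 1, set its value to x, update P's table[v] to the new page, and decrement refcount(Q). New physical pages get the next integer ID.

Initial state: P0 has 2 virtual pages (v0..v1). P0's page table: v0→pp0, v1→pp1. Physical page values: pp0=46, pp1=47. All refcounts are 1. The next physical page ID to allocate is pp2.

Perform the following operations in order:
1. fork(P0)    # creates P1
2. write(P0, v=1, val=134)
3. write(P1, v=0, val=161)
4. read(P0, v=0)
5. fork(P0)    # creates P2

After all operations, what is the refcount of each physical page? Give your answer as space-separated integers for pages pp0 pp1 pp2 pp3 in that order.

Op 1: fork(P0) -> P1. 2 ppages; refcounts: pp0:2 pp1:2
Op 2: write(P0, v1, 134). refcount(pp1)=2>1 -> COPY to pp2. 3 ppages; refcounts: pp0:2 pp1:1 pp2:1
Op 3: write(P1, v0, 161). refcount(pp0)=2>1 -> COPY to pp3. 4 ppages; refcounts: pp0:1 pp1:1 pp2:1 pp3:1
Op 4: read(P0, v0) -> 46. No state change.
Op 5: fork(P0) -> P2. 4 ppages; refcounts: pp0:2 pp1:1 pp2:2 pp3:1

Answer: 2 1 2 1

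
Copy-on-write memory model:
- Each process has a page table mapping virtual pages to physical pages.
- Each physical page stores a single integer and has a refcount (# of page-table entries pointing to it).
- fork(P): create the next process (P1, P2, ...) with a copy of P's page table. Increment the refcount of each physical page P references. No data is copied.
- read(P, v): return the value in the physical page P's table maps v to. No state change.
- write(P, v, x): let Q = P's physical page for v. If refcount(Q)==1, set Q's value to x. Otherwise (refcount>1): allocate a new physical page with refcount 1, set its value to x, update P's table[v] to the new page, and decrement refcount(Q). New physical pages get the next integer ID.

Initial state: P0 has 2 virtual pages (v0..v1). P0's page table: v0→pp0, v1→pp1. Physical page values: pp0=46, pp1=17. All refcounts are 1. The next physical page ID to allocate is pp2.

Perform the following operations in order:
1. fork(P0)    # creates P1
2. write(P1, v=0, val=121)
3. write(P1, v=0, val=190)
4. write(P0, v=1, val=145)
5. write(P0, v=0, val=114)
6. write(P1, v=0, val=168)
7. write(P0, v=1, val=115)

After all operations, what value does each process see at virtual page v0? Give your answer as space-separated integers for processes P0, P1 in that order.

Answer: 114 168

Derivation:
Op 1: fork(P0) -> P1. 2 ppages; refcounts: pp0:2 pp1:2
Op 2: write(P1, v0, 121). refcount(pp0)=2>1 -> COPY to pp2. 3 ppages; refcounts: pp0:1 pp1:2 pp2:1
Op 3: write(P1, v0, 190). refcount(pp2)=1 -> write in place. 3 ppages; refcounts: pp0:1 pp1:2 pp2:1
Op 4: write(P0, v1, 145). refcount(pp1)=2>1 -> COPY to pp3. 4 ppages; refcounts: pp0:1 pp1:1 pp2:1 pp3:1
Op 5: write(P0, v0, 114). refcount(pp0)=1 -> write in place. 4 ppages; refcounts: pp0:1 pp1:1 pp2:1 pp3:1
Op 6: write(P1, v0, 168). refcount(pp2)=1 -> write in place. 4 ppages; refcounts: pp0:1 pp1:1 pp2:1 pp3:1
Op 7: write(P0, v1, 115). refcount(pp3)=1 -> write in place. 4 ppages; refcounts: pp0:1 pp1:1 pp2:1 pp3:1
P0: v0 -> pp0 = 114
P1: v0 -> pp2 = 168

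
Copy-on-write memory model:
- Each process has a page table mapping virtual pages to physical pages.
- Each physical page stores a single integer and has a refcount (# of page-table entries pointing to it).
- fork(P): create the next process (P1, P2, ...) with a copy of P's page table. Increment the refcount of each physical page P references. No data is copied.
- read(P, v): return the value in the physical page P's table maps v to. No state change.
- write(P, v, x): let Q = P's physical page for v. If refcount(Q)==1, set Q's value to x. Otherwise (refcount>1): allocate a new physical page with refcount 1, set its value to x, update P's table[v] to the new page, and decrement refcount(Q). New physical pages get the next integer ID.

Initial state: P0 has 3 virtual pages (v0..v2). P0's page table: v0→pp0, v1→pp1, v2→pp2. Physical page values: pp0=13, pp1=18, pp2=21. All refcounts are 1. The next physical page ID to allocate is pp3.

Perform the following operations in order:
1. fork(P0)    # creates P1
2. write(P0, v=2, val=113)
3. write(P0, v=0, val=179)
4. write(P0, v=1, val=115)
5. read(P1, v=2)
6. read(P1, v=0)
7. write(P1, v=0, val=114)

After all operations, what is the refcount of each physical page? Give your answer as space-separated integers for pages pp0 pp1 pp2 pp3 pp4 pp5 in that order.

Answer: 1 1 1 1 1 1

Derivation:
Op 1: fork(P0) -> P1. 3 ppages; refcounts: pp0:2 pp1:2 pp2:2
Op 2: write(P0, v2, 113). refcount(pp2)=2>1 -> COPY to pp3. 4 ppages; refcounts: pp0:2 pp1:2 pp2:1 pp3:1
Op 3: write(P0, v0, 179). refcount(pp0)=2>1 -> COPY to pp4. 5 ppages; refcounts: pp0:1 pp1:2 pp2:1 pp3:1 pp4:1
Op 4: write(P0, v1, 115). refcount(pp1)=2>1 -> COPY to pp5. 6 ppages; refcounts: pp0:1 pp1:1 pp2:1 pp3:1 pp4:1 pp5:1
Op 5: read(P1, v2) -> 21. No state change.
Op 6: read(P1, v0) -> 13. No state change.
Op 7: write(P1, v0, 114). refcount(pp0)=1 -> write in place. 6 ppages; refcounts: pp0:1 pp1:1 pp2:1 pp3:1 pp4:1 pp5:1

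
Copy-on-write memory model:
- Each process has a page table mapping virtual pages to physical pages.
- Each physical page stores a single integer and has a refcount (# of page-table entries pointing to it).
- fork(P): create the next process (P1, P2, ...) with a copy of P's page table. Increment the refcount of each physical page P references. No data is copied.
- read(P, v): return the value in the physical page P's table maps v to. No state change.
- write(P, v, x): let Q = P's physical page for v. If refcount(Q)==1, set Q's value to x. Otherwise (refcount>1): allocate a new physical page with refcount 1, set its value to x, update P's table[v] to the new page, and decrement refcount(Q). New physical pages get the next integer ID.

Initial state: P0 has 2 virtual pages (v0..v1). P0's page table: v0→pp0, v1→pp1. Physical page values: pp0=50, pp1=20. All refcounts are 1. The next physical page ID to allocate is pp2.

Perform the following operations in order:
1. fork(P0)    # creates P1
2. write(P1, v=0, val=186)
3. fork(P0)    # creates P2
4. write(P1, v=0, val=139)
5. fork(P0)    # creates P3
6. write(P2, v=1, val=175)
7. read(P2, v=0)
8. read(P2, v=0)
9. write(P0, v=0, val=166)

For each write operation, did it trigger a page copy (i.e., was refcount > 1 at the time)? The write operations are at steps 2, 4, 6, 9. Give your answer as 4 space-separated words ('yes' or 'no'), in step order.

Op 1: fork(P0) -> P1. 2 ppages; refcounts: pp0:2 pp1:2
Op 2: write(P1, v0, 186). refcount(pp0)=2>1 -> COPY to pp2. 3 ppages; refcounts: pp0:1 pp1:2 pp2:1
Op 3: fork(P0) -> P2. 3 ppages; refcounts: pp0:2 pp1:3 pp2:1
Op 4: write(P1, v0, 139). refcount(pp2)=1 -> write in place. 3 ppages; refcounts: pp0:2 pp1:3 pp2:1
Op 5: fork(P0) -> P3. 3 ppages; refcounts: pp0:3 pp1:4 pp2:1
Op 6: write(P2, v1, 175). refcount(pp1)=4>1 -> COPY to pp3. 4 ppages; refcounts: pp0:3 pp1:3 pp2:1 pp3:1
Op 7: read(P2, v0) -> 50. No state change.
Op 8: read(P2, v0) -> 50. No state change.
Op 9: write(P0, v0, 166). refcount(pp0)=3>1 -> COPY to pp4. 5 ppages; refcounts: pp0:2 pp1:3 pp2:1 pp3:1 pp4:1

yes no yes yes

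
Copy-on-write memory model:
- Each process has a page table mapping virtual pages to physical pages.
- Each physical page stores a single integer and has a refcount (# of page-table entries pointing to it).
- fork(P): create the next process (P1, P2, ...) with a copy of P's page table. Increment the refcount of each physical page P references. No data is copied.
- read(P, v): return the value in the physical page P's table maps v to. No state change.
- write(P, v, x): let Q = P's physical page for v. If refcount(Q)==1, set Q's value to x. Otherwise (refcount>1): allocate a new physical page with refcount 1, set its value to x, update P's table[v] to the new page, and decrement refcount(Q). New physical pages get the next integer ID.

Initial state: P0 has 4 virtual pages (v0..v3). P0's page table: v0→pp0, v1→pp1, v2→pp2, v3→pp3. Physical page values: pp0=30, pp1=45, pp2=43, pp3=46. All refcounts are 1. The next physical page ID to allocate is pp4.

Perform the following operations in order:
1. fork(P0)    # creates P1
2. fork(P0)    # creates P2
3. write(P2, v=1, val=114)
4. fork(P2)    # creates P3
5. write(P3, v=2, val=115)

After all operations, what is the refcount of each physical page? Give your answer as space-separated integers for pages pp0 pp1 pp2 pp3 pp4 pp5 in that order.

Answer: 4 2 3 4 2 1

Derivation:
Op 1: fork(P0) -> P1. 4 ppages; refcounts: pp0:2 pp1:2 pp2:2 pp3:2
Op 2: fork(P0) -> P2. 4 ppages; refcounts: pp0:3 pp1:3 pp2:3 pp3:3
Op 3: write(P2, v1, 114). refcount(pp1)=3>1 -> COPY to pp4. 5 ppages; refcounts: pp0:3 pp1:2 pp2:3 pp3:3 pp4:1
Op 4: fork(P2) -> P3. 5 ppages; refcounts: pp0:4 pp1:2 pp2:4 pp3:4 pp4:2
Op 5: write(P3, v2, 115). refcount(pp2)=4>1 -> COPY to pp5. 6 ppages; refcounts: pp0:4 pp1:2 pp2:3 pp3:4 pp4:2 pp5:1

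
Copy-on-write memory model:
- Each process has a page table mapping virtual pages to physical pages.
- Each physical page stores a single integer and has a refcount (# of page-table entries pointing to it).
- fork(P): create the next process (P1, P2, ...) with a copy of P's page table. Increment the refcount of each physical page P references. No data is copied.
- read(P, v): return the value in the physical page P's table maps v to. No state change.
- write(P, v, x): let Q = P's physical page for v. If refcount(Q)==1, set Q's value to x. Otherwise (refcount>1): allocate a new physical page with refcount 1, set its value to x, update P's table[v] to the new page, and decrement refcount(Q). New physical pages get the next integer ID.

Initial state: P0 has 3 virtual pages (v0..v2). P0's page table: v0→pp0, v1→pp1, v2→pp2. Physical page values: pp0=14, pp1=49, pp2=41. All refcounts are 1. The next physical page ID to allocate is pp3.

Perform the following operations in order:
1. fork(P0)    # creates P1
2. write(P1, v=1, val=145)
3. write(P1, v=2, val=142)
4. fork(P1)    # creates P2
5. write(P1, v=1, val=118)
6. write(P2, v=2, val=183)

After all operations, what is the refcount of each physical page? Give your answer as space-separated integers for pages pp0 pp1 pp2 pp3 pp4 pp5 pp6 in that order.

Op 1: fork(P0) -> P1. 3 ppages; refcounts: pp0:2 pp1:2 pp2:2
Op 2: write(P1, v1, 145). refcount(pp1)=2>1 -> COPY to pp3. 4 ppages; refcounts: pp0:2 pp1:1 pp2:2 pp3:1
Op 3: write(P1, v2, 142). refcount(pp2)=2>1 -> COPY to pp4. 5 ppages; refcounts: pp0:2 pp1:1 pp2:1 pp3:1 pp4:1
Op 4: fork(P1) -> P2. 5 ppages; refcounts: pp0:3 pp1:1 pp2:1 pp3:2 pp4:2
Op 5: write(P1, v1, 118). refcount(pp3)=2>1 -> COPY to pp5. 6 ppages; refcounts: pp0:3 pp1:1 pp2:1 pp3:1 pp4:2 pp5:1
Op 6: write(P2, v2, 183). refcount(pp4)=2>1 -> COPY to pp6. 7 ppages; refcounts: pp0:3 pp1:1 pp2:1 pp3:1 pp4:1 pp5:1 pp6:1

Answer: 3 1 1 1 1 1 1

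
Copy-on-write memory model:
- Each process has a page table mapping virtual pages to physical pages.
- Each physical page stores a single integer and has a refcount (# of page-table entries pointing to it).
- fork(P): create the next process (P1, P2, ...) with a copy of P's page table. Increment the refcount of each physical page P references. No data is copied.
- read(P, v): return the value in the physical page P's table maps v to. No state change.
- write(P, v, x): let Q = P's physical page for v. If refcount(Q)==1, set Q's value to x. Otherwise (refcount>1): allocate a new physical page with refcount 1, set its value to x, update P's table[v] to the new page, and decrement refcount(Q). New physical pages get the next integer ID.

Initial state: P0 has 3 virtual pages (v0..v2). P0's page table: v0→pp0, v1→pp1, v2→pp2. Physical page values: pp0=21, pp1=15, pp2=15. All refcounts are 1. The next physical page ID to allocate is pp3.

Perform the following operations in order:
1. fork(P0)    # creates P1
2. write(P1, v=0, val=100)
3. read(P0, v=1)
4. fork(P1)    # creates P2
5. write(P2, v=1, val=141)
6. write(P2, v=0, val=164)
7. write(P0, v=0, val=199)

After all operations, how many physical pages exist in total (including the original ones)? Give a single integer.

Op 1: fork(P0) -> P1. 3 ppages; refcounts: pp0:2 pp1:2 pp2:2
Op 2: write(P1, v0, 100). refcount(pp0)=2>1 -> COPY to pp3. 4 ppages; refcounts: pp0:1 pp1:2 pp2:2 pp3:1
Op 3: read(P0, v1) -> 15. No state change.
Op 4: fork(P1) -> P2. 4 ppages; refcounts: pp0:1 pp1:3 pp2:3 pp3:2
Op 5: write(P2, v1, 141). refcount(pp1)=3>1 -> COPY to pp4. 5 ppages; refcounts: pp0:1 pp1:2 pp2:3 pp3:2 pp4:1
Op 6: write(P2, v0, 164). refcount(pp3)=2>1 -> COPY to pp5. 6 ppages; refcounts: pp0:1 pp1:2 pp2:3 pp3:1 pp4:1 pp5:1
Op 7: write(P0, v0, 199). refcount(pp0)=1 -> write in place. 6 ppages; refcounts: pp0:1 pp1:2 pp2:3 pp3:1 pp4:1 pp5:1

Answer: 6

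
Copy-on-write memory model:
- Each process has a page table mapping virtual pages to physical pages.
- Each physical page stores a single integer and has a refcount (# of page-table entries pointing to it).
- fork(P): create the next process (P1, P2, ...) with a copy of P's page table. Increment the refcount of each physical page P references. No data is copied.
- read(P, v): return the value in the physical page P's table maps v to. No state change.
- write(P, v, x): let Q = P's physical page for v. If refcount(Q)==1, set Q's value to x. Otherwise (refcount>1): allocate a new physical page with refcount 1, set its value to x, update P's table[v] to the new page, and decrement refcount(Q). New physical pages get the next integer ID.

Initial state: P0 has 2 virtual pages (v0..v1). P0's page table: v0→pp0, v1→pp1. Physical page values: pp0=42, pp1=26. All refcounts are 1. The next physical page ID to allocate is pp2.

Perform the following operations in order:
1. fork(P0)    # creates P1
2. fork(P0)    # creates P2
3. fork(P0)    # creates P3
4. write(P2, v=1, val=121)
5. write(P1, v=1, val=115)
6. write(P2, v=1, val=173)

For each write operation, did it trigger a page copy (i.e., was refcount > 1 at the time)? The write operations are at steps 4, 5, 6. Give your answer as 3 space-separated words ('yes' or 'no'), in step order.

Op 1: fork(P0) -> P1. 2 ppages; refcounts: pp0:2 pp1:2
Op 2: fork(P0) -> P2. 2 ppages; refcounts: pp0:3 pp1:3
Op 3: fork(P0) -> P3. 2 ppages; refcounts: pp0:4 pp1:4
Op 4: write(P2, v1, 121). refcount(pp1)=4>1 -> COPY to pp2. 3 ppages; refcounts: pp0:4 pp1:3 pp2:1
Op 5: write(P1, v1, 115). refcount(pp1)=3>1 -> COPY to pp3. 4 ppages; refcounts: pp0:4 pp1:2 pp2:1 pp3:1
Op 6: write(P2, v1, 173). refcount(pp2)=1 -> write in place. 4 ppages; refcounts: pp0:4 pp1:2 pp2:1 pp3:1

yes yes no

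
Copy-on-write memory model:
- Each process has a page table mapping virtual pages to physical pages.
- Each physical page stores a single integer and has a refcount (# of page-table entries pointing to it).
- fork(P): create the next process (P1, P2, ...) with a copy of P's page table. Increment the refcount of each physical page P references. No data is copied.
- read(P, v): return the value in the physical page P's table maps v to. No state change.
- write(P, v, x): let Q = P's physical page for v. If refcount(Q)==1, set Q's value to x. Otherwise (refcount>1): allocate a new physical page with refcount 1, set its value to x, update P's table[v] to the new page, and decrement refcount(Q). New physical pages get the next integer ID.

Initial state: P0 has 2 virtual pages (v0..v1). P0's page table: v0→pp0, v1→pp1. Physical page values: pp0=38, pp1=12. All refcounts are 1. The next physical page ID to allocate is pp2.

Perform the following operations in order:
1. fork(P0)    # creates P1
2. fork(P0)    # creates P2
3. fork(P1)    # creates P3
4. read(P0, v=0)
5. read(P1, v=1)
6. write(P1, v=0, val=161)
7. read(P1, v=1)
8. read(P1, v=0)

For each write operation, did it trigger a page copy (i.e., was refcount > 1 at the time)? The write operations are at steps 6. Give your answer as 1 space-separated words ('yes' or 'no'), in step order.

Op 1: fork(P0) -> P1. 2 ppages; refcounts: pp0:2 pp1:2
Op 2: fork(P0) -> P2. 2 ppages; refcounts: pp0:3 pp1:3
Op 3: fork(P1) -> P3. 2 ppages; refcounts: pp0:4 pp1:4
Op 4: read(P0, v0) -> 38. No state change.
Op 5: read(P1, v1) -> 12. No state change.
Op 6: write(P1, v0, 161). refcount(pp0)=4>1 -> COPY to pp2. 3 ppages; refcounts: pp0:3 pp1:4 pp2:1
Op 7: read(P1, v1) -> 12. No state change.
Op 8: read(P1, v0) -> 161. No state change.

yes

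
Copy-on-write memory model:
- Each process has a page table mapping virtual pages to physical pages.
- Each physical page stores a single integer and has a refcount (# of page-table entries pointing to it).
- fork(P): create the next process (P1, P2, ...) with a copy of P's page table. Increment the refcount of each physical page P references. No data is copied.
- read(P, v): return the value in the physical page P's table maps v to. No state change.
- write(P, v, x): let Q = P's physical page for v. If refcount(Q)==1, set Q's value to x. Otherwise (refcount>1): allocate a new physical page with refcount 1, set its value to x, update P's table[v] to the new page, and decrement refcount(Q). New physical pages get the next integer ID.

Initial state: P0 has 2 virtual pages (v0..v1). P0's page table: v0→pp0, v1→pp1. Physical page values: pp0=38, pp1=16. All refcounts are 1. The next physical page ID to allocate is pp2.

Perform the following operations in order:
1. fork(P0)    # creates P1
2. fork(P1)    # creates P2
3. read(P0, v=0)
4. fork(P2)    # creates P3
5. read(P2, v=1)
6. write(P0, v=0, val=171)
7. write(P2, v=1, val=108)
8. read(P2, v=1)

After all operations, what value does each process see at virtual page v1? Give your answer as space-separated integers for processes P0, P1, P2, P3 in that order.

Answer: 16 16 108 16

Derivation:
Op 1: fork(P0) -> P1. 2 ppages; refcounts: pp0:2 pp1:2
Op 2: fork(P1) -> P2. 2 ppages; refcounts: pp0:3 pp1:3
Op 3: read(P0, v0) -> 38. No state change.
Op 4: fork(P2) -> P3. 2 ppages; refcounts: pp0:4 pp1:4
Op 5: read(P2, v1) -> 16. No state change.
Op 6: write(P0, v0, 171). refcount(pp0)=4>1 -> COPY to pp2. 3 ppages; refcounts: pp0:3 pp1:4 pp2:1
Op 7: write(P2, v1, 108). refcount(pp1)=4>1 -> COPY to pp3. 4 ppages; refcounts: pp0:3 pp1:3 pp2:1 pp3:1
Op 8: read(P2, v1) -> 108. No state change.
P0: v1 -> pp1 = 16
P1: v1 -> pp1 = 16
P2: v1 -> pp3 = 108
P3: v1 -> pp1 = 16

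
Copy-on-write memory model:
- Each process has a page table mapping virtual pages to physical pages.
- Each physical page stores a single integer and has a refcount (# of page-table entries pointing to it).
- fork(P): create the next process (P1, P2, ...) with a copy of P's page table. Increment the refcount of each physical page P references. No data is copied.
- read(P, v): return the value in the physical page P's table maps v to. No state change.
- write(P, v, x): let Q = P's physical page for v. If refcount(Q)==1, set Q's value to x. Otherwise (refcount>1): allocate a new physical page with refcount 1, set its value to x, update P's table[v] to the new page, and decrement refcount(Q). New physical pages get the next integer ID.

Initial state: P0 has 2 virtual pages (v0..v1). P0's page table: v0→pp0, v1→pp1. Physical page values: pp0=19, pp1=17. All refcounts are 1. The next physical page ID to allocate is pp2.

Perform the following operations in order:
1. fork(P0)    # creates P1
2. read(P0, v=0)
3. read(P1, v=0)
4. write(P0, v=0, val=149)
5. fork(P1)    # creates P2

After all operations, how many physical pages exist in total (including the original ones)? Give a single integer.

Op 1: fork(P0) -> P1. 2 ppages; refcounts: pp0:2 pp1:2
Op 2: read(P0, v0) -> 19. No state change.
Op 3: read(P1, v0) -> 19. No state change.
Op 4: write(P0, v0, 149). refcount(pp0)=2>1 -> COPY to pp2. 3 ppages; refcounts: pp0:1 pp1:2 pp2:1
Op 5: fork(P1) -> P2. 3 ppages; refcounts: pp0:2 pp1:3 pp2:1

Answer: 3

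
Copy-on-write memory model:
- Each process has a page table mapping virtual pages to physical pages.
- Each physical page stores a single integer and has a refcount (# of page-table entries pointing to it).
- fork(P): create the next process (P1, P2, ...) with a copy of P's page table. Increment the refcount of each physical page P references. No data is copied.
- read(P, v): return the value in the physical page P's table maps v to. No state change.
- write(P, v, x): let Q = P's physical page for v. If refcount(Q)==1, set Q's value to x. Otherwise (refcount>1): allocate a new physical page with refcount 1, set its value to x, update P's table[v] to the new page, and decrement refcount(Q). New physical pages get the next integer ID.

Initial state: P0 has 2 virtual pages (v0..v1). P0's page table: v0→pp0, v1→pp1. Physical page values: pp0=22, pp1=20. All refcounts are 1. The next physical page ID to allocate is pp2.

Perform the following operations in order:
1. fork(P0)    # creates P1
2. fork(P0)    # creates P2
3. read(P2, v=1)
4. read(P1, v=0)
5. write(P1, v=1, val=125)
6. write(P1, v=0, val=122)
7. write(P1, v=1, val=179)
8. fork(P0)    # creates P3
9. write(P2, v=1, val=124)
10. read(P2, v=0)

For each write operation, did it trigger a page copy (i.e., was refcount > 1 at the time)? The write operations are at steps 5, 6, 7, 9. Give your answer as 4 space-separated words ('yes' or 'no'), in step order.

Op 1: fork(P0) -> P1. 2 ppages; refcounts: pp0:2 pp1:2
Op 2: fork(P0) -> P2. 2 ppages; refcounts: pp0:3 pp1:3
Op 3: read(P2, v1) -> 20. No state change.
Op 4: read(P1, v0) -> 22. No state change.
Op 5: write(P1, v1, 125). refcount(pp1)=3>1 -> COPY to pp2. 3 ppages; refcounts: pp0:3 pp1:2 pp2:1
Op 6: write(P1, v0, 122). refcount(pp0)=3>1 -> COPY to pp3. 4 ppages; refcounts: pp0:2 pp1:2 pp2:1 pp3:1
Op 7: write(P1, v1, 179). refcount(pp2)=1 -> write in place. 4 ppages; refcounts: pp0:2 pp1:2 pp2:1 pp3:1
Op 8: fork(P0) -> P3. 4 ppages; refcounts: pp0:3 pp1:3 pp2:1 pp3:1
Op 9: write(P2, v1, 124). refcount(pp1)=3>1 -> COPY to pp4. 5 ppages; refcounts: pp0:3 pp1:2 pp2:1 pp3:1 pp4:1
Op 10: read(P2, v0) -> 22. No state change.

yes yes no yes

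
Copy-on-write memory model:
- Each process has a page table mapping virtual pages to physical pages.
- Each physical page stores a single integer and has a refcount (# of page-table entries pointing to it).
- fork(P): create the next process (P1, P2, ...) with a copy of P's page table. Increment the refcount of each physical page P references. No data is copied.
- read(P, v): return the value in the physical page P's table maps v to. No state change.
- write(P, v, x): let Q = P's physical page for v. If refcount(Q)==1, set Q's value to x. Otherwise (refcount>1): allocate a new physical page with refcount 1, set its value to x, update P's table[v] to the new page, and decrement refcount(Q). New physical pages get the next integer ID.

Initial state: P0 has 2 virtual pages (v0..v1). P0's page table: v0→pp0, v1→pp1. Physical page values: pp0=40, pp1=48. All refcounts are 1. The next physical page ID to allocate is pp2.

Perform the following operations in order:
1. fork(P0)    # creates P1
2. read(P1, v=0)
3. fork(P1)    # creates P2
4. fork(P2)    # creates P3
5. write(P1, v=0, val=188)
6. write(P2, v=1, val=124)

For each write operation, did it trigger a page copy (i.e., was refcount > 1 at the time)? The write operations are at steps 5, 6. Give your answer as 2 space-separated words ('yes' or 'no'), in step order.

Op 1: fork(P0) -> P1. 2 ppages; refcounts: pp0:2 pp1:2
Op 2: read(P1, v0) -> 40. No state change.
Op 3: fork(P1) -> P2. 2 ppages; refcounts: pp0:3 pp1:3
Op 4: fork(P2) -> P3. 2 ppages; refcounts: pp0:4 pp1:4
Op 5: write(P1, v0, 188). refcount(pp0)=4>1 -> COPY to pp2. 3 ppages; refcounts: pp0:3 pp1:4 pp2:1
Op 6: write(P2, v1, 124). refcount(pp1)=4>1 -> COPY to pp3. 4 ppages; refcounts: pp0:3 pp1:3 pp2:1 pp3:1

yes yes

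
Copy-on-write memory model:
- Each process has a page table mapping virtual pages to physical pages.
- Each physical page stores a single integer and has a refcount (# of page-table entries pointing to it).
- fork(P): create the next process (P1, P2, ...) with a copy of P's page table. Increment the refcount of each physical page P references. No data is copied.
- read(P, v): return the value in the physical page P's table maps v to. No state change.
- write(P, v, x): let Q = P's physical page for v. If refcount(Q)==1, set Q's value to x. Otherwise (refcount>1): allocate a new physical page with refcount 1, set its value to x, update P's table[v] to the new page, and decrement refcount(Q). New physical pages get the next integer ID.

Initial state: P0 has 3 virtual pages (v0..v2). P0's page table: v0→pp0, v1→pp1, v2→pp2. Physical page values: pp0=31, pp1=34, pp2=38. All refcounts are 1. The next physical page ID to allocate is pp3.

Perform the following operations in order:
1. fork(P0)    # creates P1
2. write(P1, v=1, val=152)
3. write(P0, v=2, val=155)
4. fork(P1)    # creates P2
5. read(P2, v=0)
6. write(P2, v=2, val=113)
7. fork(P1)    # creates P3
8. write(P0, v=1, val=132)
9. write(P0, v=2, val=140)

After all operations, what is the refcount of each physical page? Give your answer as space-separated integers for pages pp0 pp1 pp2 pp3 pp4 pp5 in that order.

Op 1: fork(P0) -> P1. 3 ppages; refcounts: pp0:2 pp1:2 pp2:2
Op 2: write(P1, v1, 152). refcount(pp1)=2>1 -> COPY to pp3. 4 ppages; refcounts: pp0:2 pp1:1 pp2:2 pp3:1
Op 3: write(P0, v2, 155). refcount(pp2)=2>1 -> COPY to pp4. 5 ppages; refcounts: pp0:2 pp1:1 pp2:1 pp3:1 pp4:1
Op 4: fork(P1) -> P2. 5 ppages; refcounts: pp0:3 pp1:1 pp2:2 pp3:2 pp4:1
Op 5: read(P2, v0) -> 31. No state change.
Op 6: write(P2, v2, 113). refcount(pp2)=2>1 -> COPY to pp5. 6 ppages; refcounts: pp0:3 pp1:1 pp2:1 pp3:2 pp4:1 pp5:1
Op 7: fork(P1) -> P3. 6 ppages; refcounts: pp0:4 pp1:1 pp2:2 pp3:3 pp4:1 pp5:1
Op 8: write(P0, v1, 132). refcount(pp1)=1 -> write in place. 6 ppages; refcounts: pp0:4 pp1:1 pp2:2 pp3:3 pp4:1 pp5:1
Op 9: write(P0, v2, 140). refcount(pp4)=1 -> write in place. 6 ppages; refcounts: pp0:4 pp1:1 pp2:2 pp3:3 pp4:1 pp5:1

Answer: 4 1 2 3 1 1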